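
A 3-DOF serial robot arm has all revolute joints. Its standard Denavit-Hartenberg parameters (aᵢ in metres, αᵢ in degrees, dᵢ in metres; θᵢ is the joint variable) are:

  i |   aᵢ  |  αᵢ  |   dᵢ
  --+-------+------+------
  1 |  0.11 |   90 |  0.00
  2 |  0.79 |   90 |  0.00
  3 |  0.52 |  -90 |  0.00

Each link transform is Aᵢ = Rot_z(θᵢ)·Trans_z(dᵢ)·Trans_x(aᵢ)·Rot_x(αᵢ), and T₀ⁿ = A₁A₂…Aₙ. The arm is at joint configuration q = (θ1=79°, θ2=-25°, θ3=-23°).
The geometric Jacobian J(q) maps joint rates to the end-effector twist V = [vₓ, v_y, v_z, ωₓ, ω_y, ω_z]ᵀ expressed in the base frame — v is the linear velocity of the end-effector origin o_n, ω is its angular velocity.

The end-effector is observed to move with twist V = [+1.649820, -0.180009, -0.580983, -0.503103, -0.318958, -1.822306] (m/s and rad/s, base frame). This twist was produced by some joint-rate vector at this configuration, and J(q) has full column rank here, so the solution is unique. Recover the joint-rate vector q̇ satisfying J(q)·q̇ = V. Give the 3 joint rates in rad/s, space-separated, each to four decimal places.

-0.9450 -0.4330 0.9680

o_n = [0.0409, 1.2754, -0.5362]
J₁: ẑ×o_n = [-1.2754, 0.0409, 0.0000], ω = ẑ
J2: z=[0.9816, -0.1908, 0.0000] o=[0.0210, 0.1080, 0.0000] → [0.1023, 0.5263, 1.1498, 0.9816, -0.1908, 0.0000]
J3: z=[-0.0806, -0.4149, -0.9063] o=[0.1576, 0.8108, -0.3339] → [0.5050, 0.0894, -0.0859, -0.0806, -0.4149, -0.9063]
q̇ = J⁺·V = [-0.9450, -0.4330, 0.9680]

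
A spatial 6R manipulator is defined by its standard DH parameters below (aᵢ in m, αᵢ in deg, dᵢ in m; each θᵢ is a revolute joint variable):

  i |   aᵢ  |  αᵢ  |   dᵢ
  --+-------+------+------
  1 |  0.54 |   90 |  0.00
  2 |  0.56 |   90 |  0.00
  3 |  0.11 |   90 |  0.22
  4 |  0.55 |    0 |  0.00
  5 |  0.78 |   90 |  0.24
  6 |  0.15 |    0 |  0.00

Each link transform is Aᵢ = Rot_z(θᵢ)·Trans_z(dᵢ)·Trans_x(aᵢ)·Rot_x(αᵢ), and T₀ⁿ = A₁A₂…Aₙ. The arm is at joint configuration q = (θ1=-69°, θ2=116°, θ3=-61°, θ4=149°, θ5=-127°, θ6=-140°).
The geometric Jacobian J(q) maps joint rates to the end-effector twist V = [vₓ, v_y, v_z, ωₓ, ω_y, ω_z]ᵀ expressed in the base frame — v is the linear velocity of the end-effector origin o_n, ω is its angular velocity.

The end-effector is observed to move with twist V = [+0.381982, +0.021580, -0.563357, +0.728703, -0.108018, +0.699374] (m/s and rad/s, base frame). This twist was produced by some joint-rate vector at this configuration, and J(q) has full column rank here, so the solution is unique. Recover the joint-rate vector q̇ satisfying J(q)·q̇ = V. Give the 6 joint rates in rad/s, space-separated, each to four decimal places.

o_n = [0.6216, -0.8021, 0.8315]
J₁: ẑ×o_n = [0.8021, 0.6216, -0.0000], ω = ẑ
J2: z=[-0.9336, -0.3584, 0.0000] o=[0.1935, -0.5041, 0.0000] → [-0.2980, 0.7763, 0.4316, -0.9336, -0.3584, 0.0000]
J3: z=[0.3221, -0.8391, 0.4384] o=[0.1055, -0.2750, 0.5033] → [-0.0443, 0.1205, 0.2632, 0.3221, -0.8391, 0.4384]
J4: z=[0.5900, -0.1842, -0.7861] o=[0.2578, -0.4032, 0.6477] → [-0.3474, -0.3944, -0.1683, 0.5900, -0.1842, -0.7861]
J5: z=[0.5900, -0.1842, -0.7861] o=[0.0000, -0.8822, 0.5664] → [0.0142, -0.6450, 0.1618, 0.5900, -0.1842, -0.7861]
J6: z=[-0.0213, 0.9697, -0.2432] o=[0.7712, -0.8015, 0.8210] → [0.0100, 0.0366, 0.1451, -0.0213, 0.9697, -0.2432]
q̇ = J⁺·V = [0.5950, -0.7050, 0.1560, 0.8200, -0.7940, -0.2320]

0.5950 -0.7050 0.1560 0.8200 -0.7940 -0.2320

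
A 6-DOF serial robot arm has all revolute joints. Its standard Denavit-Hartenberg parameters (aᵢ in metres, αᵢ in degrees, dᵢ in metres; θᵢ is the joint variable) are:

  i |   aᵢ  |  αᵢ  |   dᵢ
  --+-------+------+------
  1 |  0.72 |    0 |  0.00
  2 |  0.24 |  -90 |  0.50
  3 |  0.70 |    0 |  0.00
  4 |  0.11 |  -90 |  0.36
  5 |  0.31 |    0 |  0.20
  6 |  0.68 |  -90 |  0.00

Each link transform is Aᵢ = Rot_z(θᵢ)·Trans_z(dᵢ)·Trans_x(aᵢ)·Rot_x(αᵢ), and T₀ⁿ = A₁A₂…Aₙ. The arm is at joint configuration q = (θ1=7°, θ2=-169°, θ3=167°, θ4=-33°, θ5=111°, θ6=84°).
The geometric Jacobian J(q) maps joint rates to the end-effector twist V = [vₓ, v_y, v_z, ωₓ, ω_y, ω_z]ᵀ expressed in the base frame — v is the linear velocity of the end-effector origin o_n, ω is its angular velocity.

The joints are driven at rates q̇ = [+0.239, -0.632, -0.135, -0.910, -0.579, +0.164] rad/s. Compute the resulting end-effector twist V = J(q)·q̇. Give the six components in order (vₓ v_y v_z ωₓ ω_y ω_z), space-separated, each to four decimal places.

0.4491 0.6245 0.1672 -0.6068 0.9016 -0.6813

o_n = [0.9134, -0.1069, 0.9547]
J₁: ẑ×o_n = [0.1069, 0.9134, -0.0000], ω = ẑ
J2: z=[0.0000, 0.0000, 1.0000] o=[0.7146, 0.0877, 0.0000] → [0.1947, 0.1988, -0.0000, 0.0000, 0.0000, 1.0000]
J3: z=[0.3090, -0.9511, 0.0000] o=[0.4864, 0.0136, 0.5000] → [-0.4325, -0.1405, 0.3689, 0.3090, -0.9511, 0.0000]
J4: z=[0.3090, -0.9511, 0.0000] o=[1.1351, 0.2243, 0.3425] → [-0.5822, -0.1892, -0.3132, 0.3090, -0.9511, 0.0000]
J5: z=[0.6841, 0.2223, 0.6947] o=[1.3190, -0.0944, 0.2634] → [0.1624, -0.7547, 0.0816, 0.6841, 0.2223, 0.6947]
J6: z=[0.6841, 0.2223, 0.6947] o=[1.2930, 0.2014, 0.4823] → [0.3192, -0.5869, -0.1266, 0.6841, 0.2223, 0.6947]
V = J·q̇ = [0.4491, 0.6245, 0.1672, -0.6068, 0.9016, -0.6813]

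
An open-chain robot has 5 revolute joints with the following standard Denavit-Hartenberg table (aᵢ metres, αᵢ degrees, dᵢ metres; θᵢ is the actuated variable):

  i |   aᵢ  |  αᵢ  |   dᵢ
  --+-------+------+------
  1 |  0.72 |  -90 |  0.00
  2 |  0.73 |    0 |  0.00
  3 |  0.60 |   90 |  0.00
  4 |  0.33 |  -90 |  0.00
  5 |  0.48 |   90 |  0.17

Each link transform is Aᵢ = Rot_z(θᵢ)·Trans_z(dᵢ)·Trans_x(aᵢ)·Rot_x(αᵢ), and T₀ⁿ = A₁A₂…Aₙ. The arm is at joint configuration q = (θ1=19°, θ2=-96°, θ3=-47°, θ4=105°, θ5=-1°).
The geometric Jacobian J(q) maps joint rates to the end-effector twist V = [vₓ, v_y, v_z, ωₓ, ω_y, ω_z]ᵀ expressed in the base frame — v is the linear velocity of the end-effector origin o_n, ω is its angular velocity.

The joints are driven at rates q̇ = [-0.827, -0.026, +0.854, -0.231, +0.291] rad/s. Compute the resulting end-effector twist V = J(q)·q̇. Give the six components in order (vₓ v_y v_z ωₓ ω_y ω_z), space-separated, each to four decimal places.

o_n = [0.1927, 0.8472, 0.8554]
J₁: ẑ×o_n = [-0.8472, 0.1927, 0.0000], ω = ẑ
J2: z=[-0.3256, 0.9455, 0.0000] o=[0.6808, 0.2344, 0.0000] → [0.8088, 0.2785, 0.2620, -0.3256, 0.9455, 0.0000]
J3: z=[-0.3256, 0.9455, 0.0000] o=[0.6086, 0.2096, 0.7260] → [0.1224, 0.0421, 0.1857, -0.3256, 0.9455, 0.0000]
J4: z=[-0.5690, -0.1959, -0.7986] o=[0.1556, 0.0536, 1.0871] → [0.6792, -0.1615, -0.4443, -0.5690, -0.1959, -0.7986]
J5: z=[0.8137, 0.0064, -0.5813] o=[0.1163, 0.3772, 1.0357] → [0.2721, 0.1022, 0.3820, 0.8137, 0.0064, -0.5813]
V = J·q̇ = [0.7064, -0.0636, 0.3655, 0.0986, 0.8300, -0.8117]

0.7064 -0.0636 0.3655 0.0986 0.8300 -0.8117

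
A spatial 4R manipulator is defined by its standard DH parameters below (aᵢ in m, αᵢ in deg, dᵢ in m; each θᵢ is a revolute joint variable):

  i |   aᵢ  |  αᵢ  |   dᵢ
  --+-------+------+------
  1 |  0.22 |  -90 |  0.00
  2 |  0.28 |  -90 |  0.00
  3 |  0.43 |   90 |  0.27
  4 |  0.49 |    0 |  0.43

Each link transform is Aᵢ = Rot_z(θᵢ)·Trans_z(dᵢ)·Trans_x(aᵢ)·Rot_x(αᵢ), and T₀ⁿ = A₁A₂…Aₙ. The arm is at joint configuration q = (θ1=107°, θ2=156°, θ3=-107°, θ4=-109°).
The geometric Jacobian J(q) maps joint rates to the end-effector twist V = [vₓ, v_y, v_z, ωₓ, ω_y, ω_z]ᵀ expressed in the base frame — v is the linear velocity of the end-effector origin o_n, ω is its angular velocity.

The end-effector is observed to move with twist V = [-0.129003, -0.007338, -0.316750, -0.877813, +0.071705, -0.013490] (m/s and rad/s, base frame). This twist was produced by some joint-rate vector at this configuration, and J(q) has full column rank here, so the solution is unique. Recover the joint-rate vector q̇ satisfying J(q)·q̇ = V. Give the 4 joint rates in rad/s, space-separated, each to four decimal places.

o_n = [-0.2706, 0.4304, -0.0911]
J₁: ẑ×o_n = [-0.4304, -0.2706, 0.0000], ω = ẑ
J2: z=[-0.9563, -0.2924, 0.0000] o=[-0.0643, 0.2104, 0.0000] → [0.0266, -0.0871, -0.2707, -0.9563, -0.2924, 0.0000]
J3: z=[0.1189, -0.3890, 0.9135] o=[0.0105, -0.0342, -0.1139] → [-0.4334, -0.2595, -0.0541, 0.1189, -0.3890, 0.9135]
J4: z=[0.0242, 0.9209, 0.3890] o=[-0.3842, -0.1496, 0.1839] → [-0.4789, 0.0509, -0.0906, 0.0242, 0.9209, 0.3890]
q̇ = J⁺·V = [-0.4210, 0.9600, 0.2400, 0.4840]

-0.4210 0.9600 0.2400 0.4840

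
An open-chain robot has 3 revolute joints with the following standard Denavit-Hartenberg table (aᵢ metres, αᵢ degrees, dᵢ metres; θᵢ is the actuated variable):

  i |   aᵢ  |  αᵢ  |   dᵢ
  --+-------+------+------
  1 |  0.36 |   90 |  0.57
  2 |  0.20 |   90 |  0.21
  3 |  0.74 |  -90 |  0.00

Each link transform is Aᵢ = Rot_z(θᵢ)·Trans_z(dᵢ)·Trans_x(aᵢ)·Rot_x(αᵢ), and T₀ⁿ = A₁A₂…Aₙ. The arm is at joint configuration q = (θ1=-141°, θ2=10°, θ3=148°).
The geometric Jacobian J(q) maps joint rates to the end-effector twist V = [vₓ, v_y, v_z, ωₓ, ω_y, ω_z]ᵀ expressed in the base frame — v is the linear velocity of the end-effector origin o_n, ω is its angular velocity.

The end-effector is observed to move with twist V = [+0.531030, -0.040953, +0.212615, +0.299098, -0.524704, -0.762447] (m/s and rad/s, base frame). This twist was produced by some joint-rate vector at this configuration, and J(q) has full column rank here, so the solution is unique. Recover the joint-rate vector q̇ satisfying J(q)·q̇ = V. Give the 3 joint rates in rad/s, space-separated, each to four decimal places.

-0.2080 -0.5960 0.5630

o_n = [-0.3315, 0.5064, 0.4958]
J₁: ẑ×o_n = [-0.5064, -0.3315, 0.0000], ω = ẑ
J2: z=[-0.6293, 0.7771, 0.0000] o=[-0.2798, -0.2266, 0.5700] → [-0.0577, -0.0467, -0.4211, -0.6293, 0.7771, 0.0000]
J3: z=[-0.1349, -0.1093, -0.9848] o=[-0.5650, -0.1873, 0.6047] → [0.6951, -0.2447, -0.0681, -0.1349, -0.1093, -0.9848]
q̇ = J⁺·V = [-0.2080, -0.5960, 0.5630]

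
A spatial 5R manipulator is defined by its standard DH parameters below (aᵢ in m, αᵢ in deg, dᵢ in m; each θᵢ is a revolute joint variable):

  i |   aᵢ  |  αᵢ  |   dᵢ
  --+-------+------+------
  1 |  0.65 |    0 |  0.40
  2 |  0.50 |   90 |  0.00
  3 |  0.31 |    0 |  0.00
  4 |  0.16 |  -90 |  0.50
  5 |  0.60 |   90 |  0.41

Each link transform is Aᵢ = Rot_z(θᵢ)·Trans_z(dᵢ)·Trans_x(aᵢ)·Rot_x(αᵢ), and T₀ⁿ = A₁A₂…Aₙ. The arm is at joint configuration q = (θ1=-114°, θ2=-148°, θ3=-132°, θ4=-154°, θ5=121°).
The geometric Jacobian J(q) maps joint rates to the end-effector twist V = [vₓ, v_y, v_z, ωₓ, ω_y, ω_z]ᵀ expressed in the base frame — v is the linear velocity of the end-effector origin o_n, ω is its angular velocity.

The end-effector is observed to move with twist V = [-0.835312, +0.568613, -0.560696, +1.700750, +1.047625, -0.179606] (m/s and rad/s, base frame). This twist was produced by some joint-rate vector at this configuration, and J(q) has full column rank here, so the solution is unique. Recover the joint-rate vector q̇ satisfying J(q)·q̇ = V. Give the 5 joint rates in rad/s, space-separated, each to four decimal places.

-0.9030 0.9530 0.8490 0.9810 -0.8330

o_n = [-0.2587, -0.7370, 0.1394]
J₁: ẑ×o_n = [0.7370, -0.2587, 0.0000], ω = ẑ
J2: z=[0.0000, 0.0000, 1.0000] o=[-0.2644, -0.5938, 0.4000] → [0.1432, 0.0057, -0.0000, 0.0000, 0.0000, 1.0000]
J3: z=[0.9903, 0.1392, 0.0000] o=[-0.3340, -0.0987, 0.4000] → [-0.0363, 0.2581, -0.6426, 0.9903, 0.1392, 0.0000]
J4: z=[0.9903, 0.1392, 0.0000] o=[-0.3051, -0.3041, 0.1696] → [-0.0042, 0.0299, -0.4352, 0.9903, 0.1392, 0.0000]
J5: z=[0.1338, -0.9519, 0.2756] o=[0.1839, -0.1908, 0.3234] → [0.3257, -0.0974, -0.4944, 0.1338, -0.9519, 0.2756]
q̇ = J⁺·V = [-0.9030, 0.9530, 0.8490, 0.9810, -0.8330]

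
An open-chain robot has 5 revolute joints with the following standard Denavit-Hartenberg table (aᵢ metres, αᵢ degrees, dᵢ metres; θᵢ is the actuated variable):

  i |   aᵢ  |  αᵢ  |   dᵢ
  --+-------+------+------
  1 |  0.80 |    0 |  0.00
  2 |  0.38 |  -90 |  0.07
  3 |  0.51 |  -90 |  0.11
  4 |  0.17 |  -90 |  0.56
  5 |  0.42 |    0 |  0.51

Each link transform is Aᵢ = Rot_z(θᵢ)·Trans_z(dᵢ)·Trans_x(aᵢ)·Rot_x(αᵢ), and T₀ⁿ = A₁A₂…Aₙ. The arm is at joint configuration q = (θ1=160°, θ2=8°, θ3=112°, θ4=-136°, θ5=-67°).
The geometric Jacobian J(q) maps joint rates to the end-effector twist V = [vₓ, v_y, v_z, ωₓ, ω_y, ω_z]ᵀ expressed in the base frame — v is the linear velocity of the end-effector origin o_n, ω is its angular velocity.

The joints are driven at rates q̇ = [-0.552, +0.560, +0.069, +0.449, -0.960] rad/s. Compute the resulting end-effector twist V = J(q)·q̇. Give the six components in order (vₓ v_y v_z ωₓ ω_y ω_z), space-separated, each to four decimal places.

0.5764 0.6464 -0.3612 0.2921 0.5734 0.7945

o_n = [-0.1837, -0.5719, -0.1539]
J₁: ẑ×o_n = [0.5719, -0.1837, 0.0000], ω = ẑ
J2: z=[0.0000, 0.0000, 1.0000] o=[-0.7518, 0.2736, 0.0000] → [0.8455, 0.5680, -0.0000, 0.0000, 0.0000, 1.0000]
J3: z=[-0.2079, -0.9781, 0.0000] o=[-1.1235, 0.3526, 0.0700] → [0.2190, -0.0466, 1.1114, -0.2079, -0.9781, 0.0000]
J4: z=[0.9069, -0.1928, 0.3746] o=[-0.9594, 0.2053, -0.4029] → [0.2432, 0.0648, -0.5553, 0.9069, -0.1928, 0.3746]
J5: z=[0.1050, -0.7577, -0.6441] o=[-0.5209, -0.0086, -0.0797] → [-0.3066, -0.2094, 0.1964, 0.1050, -0.7577, -0.6441]
V = J·q̇ = [0.5764, 0.6464, -0.3612, 0.2921, 0.5734, 0.7945]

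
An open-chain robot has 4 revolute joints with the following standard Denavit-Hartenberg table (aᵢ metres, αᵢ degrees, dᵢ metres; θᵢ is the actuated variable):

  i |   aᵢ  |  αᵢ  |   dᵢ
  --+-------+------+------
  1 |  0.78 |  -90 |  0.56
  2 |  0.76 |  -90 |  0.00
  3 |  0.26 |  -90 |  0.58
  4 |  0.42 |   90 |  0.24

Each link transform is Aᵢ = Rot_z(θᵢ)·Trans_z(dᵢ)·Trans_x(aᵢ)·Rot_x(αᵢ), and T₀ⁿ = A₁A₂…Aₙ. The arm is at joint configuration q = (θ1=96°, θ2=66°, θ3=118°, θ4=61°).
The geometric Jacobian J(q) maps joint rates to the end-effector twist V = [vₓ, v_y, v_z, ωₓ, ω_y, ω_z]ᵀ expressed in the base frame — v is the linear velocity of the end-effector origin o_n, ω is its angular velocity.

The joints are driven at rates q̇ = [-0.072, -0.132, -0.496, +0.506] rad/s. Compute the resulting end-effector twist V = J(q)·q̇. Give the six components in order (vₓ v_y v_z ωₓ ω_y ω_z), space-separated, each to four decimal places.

0.0773 0.2287 -0.1801 -0.1333 0.2589 0.5379

o_n = [0.2198, 0.7472, 0.1716]
J₁: ẑ×o_n = [-0.7472, 0.2198, 0.0000], ω = ẑ
J2: z=[-0.9945, -0.1045, 0.0000] o=[-0.0815, 0.7757, 0.5600] → [0.0406, -0.3862, 0.0599, -0.9945, -0.1045, 0.0000]
J3: z=[0.0955, -0.9085, -0.4067] o=[-0.1138, 1.0832, -0.1343] → [-0.4146, -0.1649, 0.2710, 0.0955, -0.9085, -0.4067]
J4: z=[-0.4294, -0.4062, 0.8066] o=[0.1750, 0.5308, -0.2587] → [-0.3493, 0.2209, -0.0747, -0.4294, -0.4062, 0.8066]
V = J·q̇ = [0.0773, 0.2287, -0.1801, -0.1333, 0.2589, 0.5379]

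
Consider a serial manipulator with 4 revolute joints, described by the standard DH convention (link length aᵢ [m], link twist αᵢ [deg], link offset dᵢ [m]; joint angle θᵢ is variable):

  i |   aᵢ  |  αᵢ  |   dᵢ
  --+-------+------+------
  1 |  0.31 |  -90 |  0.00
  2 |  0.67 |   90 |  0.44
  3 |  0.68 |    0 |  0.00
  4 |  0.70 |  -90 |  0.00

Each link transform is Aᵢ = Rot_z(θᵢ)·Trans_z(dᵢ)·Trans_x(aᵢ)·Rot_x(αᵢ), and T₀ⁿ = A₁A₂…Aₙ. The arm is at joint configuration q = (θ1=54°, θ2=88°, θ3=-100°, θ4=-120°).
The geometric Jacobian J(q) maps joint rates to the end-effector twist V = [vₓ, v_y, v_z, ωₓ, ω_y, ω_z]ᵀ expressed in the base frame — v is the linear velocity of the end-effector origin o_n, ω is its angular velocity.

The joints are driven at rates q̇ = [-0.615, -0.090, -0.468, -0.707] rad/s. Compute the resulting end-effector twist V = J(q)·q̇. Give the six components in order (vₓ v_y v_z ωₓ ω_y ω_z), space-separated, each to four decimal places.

-0.3151 0.4074 -0.2151 -0.6174 -1.0029 -0.6560

o_n = [0.0043, 0.3807, -0.0157]
J₁: ẑ×o_n = [-0.3807, 0.0043, 0.0000], ω = ẑ
J2: z=[-0.8090, 0.5878, 0.0000] o=[0.1822, 0.2508, 0.0000] → [-0.0092, -0.0127, -0.0005, -0.8090, 0.5878, 0.0000]
J3: z=[0.5874, 0.8085, 0.0349] o=[-0.1600, 0.5283, -0.6696] → [0.5339, -0.3784, -0.2196, 0.5874, 0.8085, 0.0349]
J4: z=[0.5874, 0.8085, 0.0349] o=[0.3793, 0.1314, -0.5516] → [0.4246, -0.3279, 0.4497, 0.5874, 0.8085, 0.0349]
V = J·q̇ = [-0.3151, 0.4074, -0.2151, -0.6174, -1.0029, -0.6560]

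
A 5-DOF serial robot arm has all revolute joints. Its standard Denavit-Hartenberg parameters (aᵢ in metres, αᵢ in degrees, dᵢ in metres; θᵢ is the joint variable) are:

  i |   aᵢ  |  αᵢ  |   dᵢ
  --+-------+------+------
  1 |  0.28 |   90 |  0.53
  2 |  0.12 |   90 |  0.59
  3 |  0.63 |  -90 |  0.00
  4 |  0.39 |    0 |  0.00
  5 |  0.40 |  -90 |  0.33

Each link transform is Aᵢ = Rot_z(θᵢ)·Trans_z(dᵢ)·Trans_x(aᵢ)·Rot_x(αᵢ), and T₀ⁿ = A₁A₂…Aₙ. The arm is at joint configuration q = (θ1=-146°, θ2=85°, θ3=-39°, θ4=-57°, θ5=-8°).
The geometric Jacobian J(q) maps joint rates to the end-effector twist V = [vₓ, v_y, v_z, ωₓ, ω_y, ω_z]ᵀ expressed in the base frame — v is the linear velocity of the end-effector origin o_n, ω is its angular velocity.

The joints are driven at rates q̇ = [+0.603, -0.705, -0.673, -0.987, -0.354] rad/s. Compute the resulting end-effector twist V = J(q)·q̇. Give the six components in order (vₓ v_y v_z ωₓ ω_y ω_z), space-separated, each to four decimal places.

o_n = [-0.9995, -0.4210, 1.5794]
J₁: ẑ×o_n = [0.4210, -0.9995, 0.0000], ω = ẑ
J2: z=[-0.5592, 0.8290, 0.0000] o=[-0.2321, -0.1566, 0.5300] → [0.8700, 0.5868, 0.7840, -0.5592, 0.8290, 0.0000]
J3: z=[-0.8259, -0.5571, -0.0872] o=[-0.5707, 0.3267, 0.6495] → [-0.5831, 0.8053, 0.3786, -0.8259, -0.5571, -0.0872]
J4: z=[-0.4800, 0.6136, 0.6269] o=[-0.3844, -0.0258, 1.1373] → [0.5190, -0.1734, 0.5671, -0.4800, 0.6136, 0.6269]
J5: z=[-0.4800, 0.6136, 0.6269] o=[-0.5917, -0.3269, 1.2732] → [0.2468, -0.1087, 0.2954, -0.4800, 0.6136, 0.6269]
V = J·q̇ = [-0.5667, -1.3488, -1.4719, 1.5938, -1.0324, -0.1791]

-0.5667 -1.3488 -1.4719 1.5938 -1.0324 -0.1791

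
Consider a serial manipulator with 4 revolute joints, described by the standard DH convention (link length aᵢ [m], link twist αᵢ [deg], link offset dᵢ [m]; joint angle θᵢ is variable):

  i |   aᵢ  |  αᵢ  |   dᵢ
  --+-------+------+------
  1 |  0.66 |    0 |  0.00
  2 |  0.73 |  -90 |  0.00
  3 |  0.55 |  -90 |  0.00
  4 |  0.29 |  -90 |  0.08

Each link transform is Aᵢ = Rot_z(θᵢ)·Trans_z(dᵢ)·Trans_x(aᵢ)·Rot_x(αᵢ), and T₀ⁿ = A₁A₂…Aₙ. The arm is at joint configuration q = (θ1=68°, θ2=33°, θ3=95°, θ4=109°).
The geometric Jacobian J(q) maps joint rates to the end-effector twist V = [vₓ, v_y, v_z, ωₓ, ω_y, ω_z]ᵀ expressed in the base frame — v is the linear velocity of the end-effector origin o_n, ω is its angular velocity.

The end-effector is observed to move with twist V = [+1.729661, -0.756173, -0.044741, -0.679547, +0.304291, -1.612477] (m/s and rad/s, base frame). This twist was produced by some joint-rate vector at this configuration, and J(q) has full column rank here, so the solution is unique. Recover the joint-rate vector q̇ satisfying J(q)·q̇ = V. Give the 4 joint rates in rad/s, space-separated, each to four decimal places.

-0.9960 -0.5790 0.6090 -0.4300

o_n = [0.3999, 1.2636, -0.4469]
J₁: ẑ×o_n = [-1.2636, 0.3999, 0.0000], ω = ẑ
J2: z=[0.0000, 0.0000, 1.0000] o=[0.2472, 0.6119, 0.0000] → [-0.6517, 0.1527, 0.0000, 0.0000, 0.0000, 1.0000]
J3: z=[-0.9816, -0.1908, 0.0000] o=[0.1079, 1.3285, 0.0000] → [0.0853, -0.4387, 0.1194, -0.9816, -0.1908, 0.0000]
J4: z=[0.1901, -0.9779, 0.0872] o=[0.1171, 1.2815, -0.5479] → [-0.0972, 0.0054, 0.2732, 0.1901, -0.9779, 0.0872]
q̇ = J⁺·V = [-0.9960, -0.5790, 0.6090, -0.4300]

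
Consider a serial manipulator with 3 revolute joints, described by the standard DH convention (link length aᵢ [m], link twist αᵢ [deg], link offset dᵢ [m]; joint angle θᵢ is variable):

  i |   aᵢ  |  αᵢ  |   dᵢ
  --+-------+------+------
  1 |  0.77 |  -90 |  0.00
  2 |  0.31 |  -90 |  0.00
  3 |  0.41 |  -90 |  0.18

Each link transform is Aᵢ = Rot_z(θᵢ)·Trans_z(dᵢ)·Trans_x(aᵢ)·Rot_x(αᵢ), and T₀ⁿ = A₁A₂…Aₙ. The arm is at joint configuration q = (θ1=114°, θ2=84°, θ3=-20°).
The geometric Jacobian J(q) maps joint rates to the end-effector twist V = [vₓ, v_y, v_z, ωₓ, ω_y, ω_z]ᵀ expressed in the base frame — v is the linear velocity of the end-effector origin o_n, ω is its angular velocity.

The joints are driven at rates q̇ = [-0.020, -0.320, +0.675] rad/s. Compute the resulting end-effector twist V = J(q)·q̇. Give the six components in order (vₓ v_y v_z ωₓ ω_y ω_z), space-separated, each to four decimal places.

0.1521 0.3304 -0.1282 0.5654 -0.4831 -0.0906

o_n = [-0.3980, 0.5492, -0.7103]
J₁: ẑ×o_n = [-0.5492, -0.3980, 0.0000], ω = ẑ
J2: z=[-0.9135, -0.4067, 0.0000] o=[-0.3132, 0.7034, 0.0000] → [0.2889, -0.6489, 0.1063, -0.9135, -0.4067, 0.0000]
J3: z=[0.4045, -0.9085, -0.1045] o=[-0.3264, 0.7330, -0.3083] → [0.3460, 0.1701, -0.1395, 0.4045, -0.9085, -0.1045]
V = J·q̇ = [0.1521, 0.3304, -0.1282, 0.5654, -0.4831, -0.0906]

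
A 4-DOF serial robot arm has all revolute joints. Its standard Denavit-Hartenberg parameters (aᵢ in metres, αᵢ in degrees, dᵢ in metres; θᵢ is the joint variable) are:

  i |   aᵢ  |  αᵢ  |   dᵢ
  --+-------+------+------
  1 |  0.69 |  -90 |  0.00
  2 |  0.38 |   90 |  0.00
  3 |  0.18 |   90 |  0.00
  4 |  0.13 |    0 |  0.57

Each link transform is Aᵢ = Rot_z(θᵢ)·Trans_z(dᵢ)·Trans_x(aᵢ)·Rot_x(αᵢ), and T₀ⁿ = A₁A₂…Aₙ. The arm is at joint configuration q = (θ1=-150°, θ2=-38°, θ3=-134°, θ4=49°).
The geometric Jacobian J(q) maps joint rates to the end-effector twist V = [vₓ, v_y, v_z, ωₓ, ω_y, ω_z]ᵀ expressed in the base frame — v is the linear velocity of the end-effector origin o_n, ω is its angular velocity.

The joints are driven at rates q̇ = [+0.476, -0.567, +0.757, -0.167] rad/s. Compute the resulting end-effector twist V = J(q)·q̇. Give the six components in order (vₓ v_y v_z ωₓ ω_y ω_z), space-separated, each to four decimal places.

o_n = [-0.2964, -0.4080, -0.0546]
J₁: ẑ×o_n = [0.4080, -0.2964, 0.0000], ω = ẑ
J2: z=[0.5000, -0.8660, 0.0000] o=[-0.5976, -0.3450, 0.0000] → [0.0473, 0.0273, 0.2293, 0.5000, -0.8660, 0.0000]
J3: z=[0.5332, 0.3078, 0.7880] o=[-0.8569, -0.4947, 0.2340] → [-0.1572, 0.5955, -0.1263, 0.5332, 0.3078, 0.7880]
J4: z=[0.8382, -0.3182, -0.4429] o=[-0.8363, -0.3333, 0.1570] → [0.0343, -0.0617, 0.1092, 0.8382, -0.3182, -0.4429]
V = J·q̇ = [0.0427, 0.3045, -0.2438, -0.0199, 0.7772, 1.1465]

0.0427 0.3045 -0.2438 -0.0199 0.7772 1.1465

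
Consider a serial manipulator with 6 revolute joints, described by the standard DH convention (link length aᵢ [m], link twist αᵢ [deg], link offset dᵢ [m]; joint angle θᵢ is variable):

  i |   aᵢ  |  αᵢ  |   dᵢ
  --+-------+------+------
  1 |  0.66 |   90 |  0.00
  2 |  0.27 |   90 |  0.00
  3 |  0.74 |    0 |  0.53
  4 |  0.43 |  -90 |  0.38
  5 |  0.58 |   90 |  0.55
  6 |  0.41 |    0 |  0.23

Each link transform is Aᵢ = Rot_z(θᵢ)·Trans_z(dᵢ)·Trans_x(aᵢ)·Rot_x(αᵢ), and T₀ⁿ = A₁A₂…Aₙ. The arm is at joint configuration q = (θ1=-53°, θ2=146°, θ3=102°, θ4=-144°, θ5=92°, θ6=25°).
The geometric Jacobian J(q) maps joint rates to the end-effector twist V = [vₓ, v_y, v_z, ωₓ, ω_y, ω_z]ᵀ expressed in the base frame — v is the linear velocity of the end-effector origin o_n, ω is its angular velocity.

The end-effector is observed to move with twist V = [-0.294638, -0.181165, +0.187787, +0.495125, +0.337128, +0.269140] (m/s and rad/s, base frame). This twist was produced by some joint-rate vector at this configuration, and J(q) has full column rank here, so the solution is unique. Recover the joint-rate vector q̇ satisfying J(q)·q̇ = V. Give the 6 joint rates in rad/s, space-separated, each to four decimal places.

o_n = [-0.8235, -0.3063, 0.5553]
J₁: ẑ×o_n = [0.3063, -0.8235, 0.0000], ω = ẑ
J2: z=[-0.7986, -0.6018, 0.0000] o=[0.3972, -0.5271, 0.0000] → [-0.3342, 0.4435, -0.9110, -0.7986, -0.6018, 0.0000]
J3: z=[0.3365, -0.4466, 0.8290] o=[0.2625, -0.3483, 0.1510] → [-0.2155, -1.0364, -0.4708, 0.3365, -0.4466, 0.8290]
J4: z=[0.3365, -0.4466, 0.8290] o=[-0.0605, -1.1225, 0.5043] → [-0.6995, -0.6498, -0.0661, 0.3365, -0.4466, 0.8290]
J5: z=[-0.9273, -0.0042, 0.3742] o=[0.1378, -0.9075, 0.9981] → [-0.2231, -0.7703, -0.5616, -0.9273, -0.0042, 0.3742]
J6: z=[0.1518, 0.9098, 0.3864] o=[-0.5707, -0.6690, 0.7149] → [-0.2853, -0.0735, 0.2851, 0.1518, 0.9098, 0.3864]
q̇ = J⁺·V = [-0.2410, -0.1180, 0.3430, 0.1140, -0.1820, 0.5160]

-0.2410 -0.1180 0.3430 0.1140 -0.1820 0.5160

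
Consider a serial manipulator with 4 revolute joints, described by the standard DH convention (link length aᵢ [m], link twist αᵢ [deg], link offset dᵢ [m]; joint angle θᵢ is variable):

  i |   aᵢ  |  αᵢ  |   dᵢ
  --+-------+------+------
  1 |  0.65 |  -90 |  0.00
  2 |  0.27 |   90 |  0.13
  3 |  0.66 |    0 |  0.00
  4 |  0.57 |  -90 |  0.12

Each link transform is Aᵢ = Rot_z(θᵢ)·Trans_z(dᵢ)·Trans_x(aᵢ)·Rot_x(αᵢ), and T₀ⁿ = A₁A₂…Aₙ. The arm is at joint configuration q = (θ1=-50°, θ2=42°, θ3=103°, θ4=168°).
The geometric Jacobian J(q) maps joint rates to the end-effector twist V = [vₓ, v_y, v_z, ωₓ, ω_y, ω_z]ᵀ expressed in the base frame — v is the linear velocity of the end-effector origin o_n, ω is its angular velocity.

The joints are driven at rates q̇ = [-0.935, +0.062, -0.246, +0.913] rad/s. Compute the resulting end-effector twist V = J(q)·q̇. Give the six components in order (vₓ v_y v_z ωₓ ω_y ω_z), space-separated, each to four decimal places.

o_n = [0.6879, -0.5037, 0.0012]
J₁: ẑ×o_n = [0.5037, 0.6879, -0.0000], ω = ẑ
J2: z=[0.7660, 0.6428, 0.0000] o=[0.4178, -0.4979, 0.0000] → [0.0008, -0.0009, -0.1780, 0.7660, 0.6428, 0.0000]
J3: z=[0.4301, -0.5126, 0.7431] o=[0.6464, -0.5681, -0.1807] → [-0.1411, -0.0474, 0.0490, 0.4301, -0.5126, 0.7431]
J4: z=[0.4301, -0.5126, 0.7431] o=[1.0681, -0.0702, -0.0813] → [0.2799, -0.3180, -0.3813, 0.4301, -0.5126, 0.7431]
V = J·q̇ = [-0.1807, -0.9219, -0.3712, 0.3344, -0.3020, -0.4393]

-0.1807 -0.9219 -0.3712 0.3344 -0.3020 -0.4393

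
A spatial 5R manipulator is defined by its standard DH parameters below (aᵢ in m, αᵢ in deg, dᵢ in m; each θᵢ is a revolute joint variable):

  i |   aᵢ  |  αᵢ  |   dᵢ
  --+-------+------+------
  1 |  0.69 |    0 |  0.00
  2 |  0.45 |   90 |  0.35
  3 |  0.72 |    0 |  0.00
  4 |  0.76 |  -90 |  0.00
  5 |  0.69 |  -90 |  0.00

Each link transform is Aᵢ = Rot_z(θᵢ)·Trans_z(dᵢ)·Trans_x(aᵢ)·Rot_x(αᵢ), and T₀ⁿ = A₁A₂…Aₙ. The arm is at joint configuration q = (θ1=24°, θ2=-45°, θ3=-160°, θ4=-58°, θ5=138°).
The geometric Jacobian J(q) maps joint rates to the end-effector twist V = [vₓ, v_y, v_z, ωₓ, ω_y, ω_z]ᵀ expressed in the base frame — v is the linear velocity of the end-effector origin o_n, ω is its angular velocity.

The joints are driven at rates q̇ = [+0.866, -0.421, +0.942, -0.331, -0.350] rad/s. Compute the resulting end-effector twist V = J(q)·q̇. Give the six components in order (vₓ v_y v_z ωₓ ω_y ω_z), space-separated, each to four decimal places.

o_n = [0.4024, 0.8627, 0.2560]
J₁: ẑ×o_n = [-0.8627, 0.4024, 0.0000], ω = ẑ
J2: z=[0.0000, 0.0000, 1.0000] o=[0.6303, 0.2806, 0.0000] → [-0.5820, -0.2280, 0.0000, 0.0000, 0.0000, 1.0000]
J3: z=[-0.3584, -0.9336, 0.0000] o=[1.0505, 0.1194, 0.3500] → [0.0878, -0.0337, -0.8714, -0.3584, -0.9336, 0.0000]
J4: z=[-0.3584, -0.9336, 0.0000] o=[0.4188, 0.3618, 0.1037] → [-0.1421, 0.0545, -0.1948, -0.3584, -0.9336, 0.0000]
J5: z=[-0.5748, 0.2206, -0.7880] o=[-0.1403, 0.5765, 0.5716] → [0.1559, -0.6091, -0.2843, -0.5748, 0.2206, -0.7880]
V = J·q̇ = [-0.4269, 0.6078, -0.6569, -0.0178, -0.6476, 0.7208]

-0.4269 0.6078 -0.6569 -0.0178 -0.6476 0.7208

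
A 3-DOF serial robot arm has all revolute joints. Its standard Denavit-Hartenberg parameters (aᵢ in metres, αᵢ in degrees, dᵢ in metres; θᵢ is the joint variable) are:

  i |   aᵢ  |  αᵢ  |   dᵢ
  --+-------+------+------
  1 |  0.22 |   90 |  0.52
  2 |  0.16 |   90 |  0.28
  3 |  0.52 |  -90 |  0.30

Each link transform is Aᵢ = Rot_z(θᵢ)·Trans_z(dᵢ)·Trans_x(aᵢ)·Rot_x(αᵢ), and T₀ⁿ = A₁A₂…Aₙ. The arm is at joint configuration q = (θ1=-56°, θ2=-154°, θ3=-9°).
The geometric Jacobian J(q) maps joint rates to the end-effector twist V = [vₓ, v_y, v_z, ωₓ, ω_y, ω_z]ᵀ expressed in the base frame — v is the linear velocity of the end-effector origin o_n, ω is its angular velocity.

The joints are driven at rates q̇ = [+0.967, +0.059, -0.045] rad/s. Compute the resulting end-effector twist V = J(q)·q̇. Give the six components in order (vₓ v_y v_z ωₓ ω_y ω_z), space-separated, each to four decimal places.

-0.2852 -0.4298 -0.0419 -0.0379 -0.0493 0.9266

o_n = [-0.4538, 0.3175, 0.4944]
J₁: ẑ×o_n = [-0.3175, -0.4538, 0.0000], ω = ẑ
J2: z=[-0.8290, -0.5592, 0.0000] o=[0.1230, -0.1824, 0.5200] → [0.0143, -0.0213, -0.7369, -0.8290, -0.5592, 0.0000]
J3: z=[-0.2451, 0.3634, 0.8988] o=[-0.1895, -0.2197, 0.4499] → [-0.4667, -0.2266, -0.0357, -0.2451, 0.3634, 0.8988]
V = J·q̇ = [-0.2852, -0.4298, -0.0419, -0.0379, -0.0493, 0.9266]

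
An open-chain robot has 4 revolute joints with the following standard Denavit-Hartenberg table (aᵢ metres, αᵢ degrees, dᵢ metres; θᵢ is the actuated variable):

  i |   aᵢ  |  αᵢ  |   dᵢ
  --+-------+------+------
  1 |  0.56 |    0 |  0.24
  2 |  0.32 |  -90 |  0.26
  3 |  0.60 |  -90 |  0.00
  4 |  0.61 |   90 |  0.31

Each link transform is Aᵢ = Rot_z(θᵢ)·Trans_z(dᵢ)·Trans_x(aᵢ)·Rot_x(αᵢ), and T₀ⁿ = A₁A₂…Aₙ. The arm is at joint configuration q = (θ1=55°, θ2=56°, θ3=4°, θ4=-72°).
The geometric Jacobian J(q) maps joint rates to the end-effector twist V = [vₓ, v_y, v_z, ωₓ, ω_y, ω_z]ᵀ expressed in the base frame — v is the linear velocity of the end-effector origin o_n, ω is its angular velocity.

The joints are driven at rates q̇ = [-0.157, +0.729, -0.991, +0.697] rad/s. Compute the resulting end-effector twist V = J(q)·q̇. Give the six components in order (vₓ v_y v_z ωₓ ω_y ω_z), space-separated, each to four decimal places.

o_n = [-0.6092, 1.2637, 0.1358]
J₁: ẑ×o_n = [-1.2637, -0.6092, 0.0000], ω = ẑ
J2: z=[0.0000, 0.0000, 1.0000] o=[0.3212, 0.4587, 0.2400] → [-0.8050, -0.9304, 0.0000, 0.0000, 0.0000, 1.0000]
J3: z=[-0.9336, -0.3584, 0.0000] o=[0.2065, 0.7575, 0.5000] → [0.1305, -0.3401, -0.7650, -0.9336, -0.3584, 0.0000]
J4: z=[0.0250, -0.0651, -0.9976] o=[-0.0080, 1.3163, 0.4581] → [-0.0314, 0.6078, -0.0405, 0.0250, -0.0651, -0.9976]
V = J·q̇ = [-0.5397, 0.1780, 0.7299, 0.9426, 0.3098, -0.1233]

-0.5397 0.1780 0.7299 0.9426 0.3098 -0.1233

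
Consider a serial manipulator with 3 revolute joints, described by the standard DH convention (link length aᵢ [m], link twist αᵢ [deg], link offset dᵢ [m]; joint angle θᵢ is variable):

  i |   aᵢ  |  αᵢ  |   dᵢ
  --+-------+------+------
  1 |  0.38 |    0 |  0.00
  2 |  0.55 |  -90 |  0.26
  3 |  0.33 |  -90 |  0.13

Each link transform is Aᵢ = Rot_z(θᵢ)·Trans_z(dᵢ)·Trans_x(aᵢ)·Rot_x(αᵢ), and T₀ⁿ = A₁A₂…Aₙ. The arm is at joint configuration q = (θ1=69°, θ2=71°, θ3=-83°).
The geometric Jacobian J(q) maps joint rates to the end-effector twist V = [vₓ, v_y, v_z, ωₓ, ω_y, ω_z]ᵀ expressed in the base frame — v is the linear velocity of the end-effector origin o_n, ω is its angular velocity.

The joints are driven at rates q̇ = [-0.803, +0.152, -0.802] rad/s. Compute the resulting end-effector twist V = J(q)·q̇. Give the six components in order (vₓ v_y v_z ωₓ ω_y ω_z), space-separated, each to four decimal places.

o_n = [-0.3995, 0.6346, 0.5875]
J₁: ẑ×o_n = [-0.6346, -0.3995, 0.0000], ω = ẑ
J2: z=[0.0000, 0.0000, 1.0000] o=[0.1362, 0.3548, 0.0000] → [-0.2798, -0.5357, 0.0000, 0.0000, 0.0000, 1.0000]
J3: z=[-0.6428, -0.7660, 0.0000] o=[-0.2851, 0.7083, 0.2600] → [-0.2509, 0.2105, -0.0402, -0.6428, -0.7660, 0.0000]
V = J·q̇ = [0.6683, 0.0705, 0.0323, 0.5155, 0.6144, -0.6510]

0.6683 0.0705 0.0323 0.5155 0.6144 -0.6510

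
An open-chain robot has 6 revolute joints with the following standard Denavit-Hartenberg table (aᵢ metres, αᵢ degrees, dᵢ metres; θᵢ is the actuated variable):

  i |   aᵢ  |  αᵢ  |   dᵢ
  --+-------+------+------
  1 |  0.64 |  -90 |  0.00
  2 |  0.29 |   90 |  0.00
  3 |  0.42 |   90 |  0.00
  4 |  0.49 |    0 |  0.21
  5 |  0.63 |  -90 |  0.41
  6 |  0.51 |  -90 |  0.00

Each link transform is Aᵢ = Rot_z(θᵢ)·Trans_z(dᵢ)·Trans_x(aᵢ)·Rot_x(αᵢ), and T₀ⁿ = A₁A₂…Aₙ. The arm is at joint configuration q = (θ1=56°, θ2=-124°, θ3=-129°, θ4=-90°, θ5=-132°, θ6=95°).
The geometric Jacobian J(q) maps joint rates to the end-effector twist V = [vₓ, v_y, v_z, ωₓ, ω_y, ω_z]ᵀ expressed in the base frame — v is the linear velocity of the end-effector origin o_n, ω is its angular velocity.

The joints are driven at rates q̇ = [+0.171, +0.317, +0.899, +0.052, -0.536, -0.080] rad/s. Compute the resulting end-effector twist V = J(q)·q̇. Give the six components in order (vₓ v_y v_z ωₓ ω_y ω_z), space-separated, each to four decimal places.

o_n = [0.2688, 0.5455, 0.2311]
J₁: ẑ×o_n = [-0.5455, 0.2688, 0.0000], ω = ẑ
J2: z=[-0.8290, 0.5592, 0.0000] o=[0.3579, 0.5306, 0.0000] → [0.1292, 0.1916, 0.0374, -0.8290, 0.5592, 0.0000]
J3: z=[-0.4636, -0.6873, -0.5592] o=[0.2672, 0.3961, 0.2404] → [0.0899, -0.0052, -0.0682, -0.4636, -0.6873, -0.5592]
J4: z=[-0.2787, 0.7122, -0.6443] o=[0.6205, 0.3362, 0.0213] → [0.2843, 0.2851, 0.1921, -0.2787, 0.7122, -0.6443]
J5: z=[-0.2787, 0.7122, -0.6443] o=[0.7891, 0.8225, 0.1600] → [-0.1278, 0.3550, 0.4478, -0.2787, 0.7122, -0.6443]
J6: z=[-0.2183, 0.6063, 0.7647] o=[0.0856, 0.8916, -0.0956] → [0.4628, 0.2114, -0.0355, -0.2183, 0.6063, 0.7647]
V = J·q̇ = [0.0748, -0.0904, -0.2766, -0.5272, -0.8338, -0.0811]

0.0748 -0.0904 -0.2766 -0.5272 -0.8338 -0.0811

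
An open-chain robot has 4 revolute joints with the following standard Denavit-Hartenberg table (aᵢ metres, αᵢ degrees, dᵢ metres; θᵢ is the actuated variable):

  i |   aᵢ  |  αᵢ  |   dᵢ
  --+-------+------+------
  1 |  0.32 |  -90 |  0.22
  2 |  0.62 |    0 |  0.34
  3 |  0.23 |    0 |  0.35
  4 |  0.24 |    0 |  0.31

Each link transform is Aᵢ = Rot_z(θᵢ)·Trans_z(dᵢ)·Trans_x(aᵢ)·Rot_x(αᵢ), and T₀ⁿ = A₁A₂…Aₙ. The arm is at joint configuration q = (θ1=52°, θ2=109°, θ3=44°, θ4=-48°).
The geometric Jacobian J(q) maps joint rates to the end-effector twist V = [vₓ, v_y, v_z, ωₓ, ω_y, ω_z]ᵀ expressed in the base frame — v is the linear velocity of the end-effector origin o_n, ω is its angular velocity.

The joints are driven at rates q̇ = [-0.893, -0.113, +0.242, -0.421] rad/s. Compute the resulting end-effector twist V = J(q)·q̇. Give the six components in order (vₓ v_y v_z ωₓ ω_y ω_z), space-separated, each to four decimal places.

0.5192 0.8805 -0.0145 0.2301 -0.1798 -0.8930

o_n = [-0.8797, 0.4983, -0.7025]
J₁: ẑ×o_n = [-0.4983, -0.8797, 0.0000], ω = ẑ
J2: z=[-0.7880, 0.6157, 0.0000] o=[0.1970, 0.2522, 0.2200] → [-0.5679, -0.7269, 0.4689, -0.7880, 0.6157, 0.0000]
J3: z=[-0.7880, 0.6157, 0.0000] o=[-0.1952, 0.3024, -0.3662] → [-0.2070, -0.2650, 0.2670, -0.7880, 0.6157, 0.0000]
J4: z=[-0.7880, 0.6157, 0.0000] o=[-0.5972, 0.3564, -0.4706] → [-0.1427, -0.1827, 0.0621, -0.7880, 0.6157, 0.0000]
V = J·q̇ = [0.5192, 0.8805, -0.0145, 0.2301, -0.1798, -0.8930]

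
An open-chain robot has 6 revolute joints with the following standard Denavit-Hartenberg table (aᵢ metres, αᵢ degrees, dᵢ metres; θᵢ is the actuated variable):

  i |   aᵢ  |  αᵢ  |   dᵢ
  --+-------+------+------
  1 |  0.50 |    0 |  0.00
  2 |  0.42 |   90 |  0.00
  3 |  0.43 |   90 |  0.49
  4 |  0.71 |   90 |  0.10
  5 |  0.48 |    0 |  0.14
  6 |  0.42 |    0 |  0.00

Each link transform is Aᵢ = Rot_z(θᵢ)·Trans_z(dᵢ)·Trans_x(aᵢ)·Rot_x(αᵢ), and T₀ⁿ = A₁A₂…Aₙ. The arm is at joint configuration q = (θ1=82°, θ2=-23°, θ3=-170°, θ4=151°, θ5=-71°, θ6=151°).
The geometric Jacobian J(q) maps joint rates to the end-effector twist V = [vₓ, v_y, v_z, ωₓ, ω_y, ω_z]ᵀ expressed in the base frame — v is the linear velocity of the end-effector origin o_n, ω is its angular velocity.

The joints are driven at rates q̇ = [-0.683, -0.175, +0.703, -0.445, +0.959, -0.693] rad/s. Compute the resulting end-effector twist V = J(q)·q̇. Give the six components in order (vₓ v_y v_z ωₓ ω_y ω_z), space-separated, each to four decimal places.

0.7816 -1.4800 0.3882 0.7764 -0.5245 -1.3186

o_n = [1.3599, 0.5694, 0.1151]
J₁: ẑ×o_n = [-0.5694, 1.3599, 0.0000], ω = ẑ
J2: z=[0.0000, 0.0000, 1.0000] o=[0.0696, 0.4951, 0.0000] → [-0.0743, 1.2904, 0.0000, 0.0000, 0.0000, 1.0000]
J3: z=[0.8572, -0.5150, 0.0000] o=[0.2859, 0.8551, 0.0000] → [-0.0593, -0.0986, 0.3083, 0.8572, -0.5150, 0.0000]
J4: z=[-0.0894, -0.1488, 0.9848] o=[0.4878, 0.2398, -0.0747] → [-0.3529, 0.8759, 0.1003, -0.0894, -0.1488, 0.9848]
J5: z=[0.5038, -0.8597, -0.0842] o=[1.0889, 0.5718, 0.1316] → [0.0141, -0.0145, 0.2318, 0.5038, -0.8597, -0.0842]
J6: z=[0.5038, -0.8597, -0.0842] o=[1.3343, 0.5954, -0.3034] → [-0.3619, -0.2130, 0.0090, 0.5038, -0.8597, -0.0842]
V = J·q̇ = [0.7816, -1.4800, 0.3882, 0.7764, -0.5245, -1.3186]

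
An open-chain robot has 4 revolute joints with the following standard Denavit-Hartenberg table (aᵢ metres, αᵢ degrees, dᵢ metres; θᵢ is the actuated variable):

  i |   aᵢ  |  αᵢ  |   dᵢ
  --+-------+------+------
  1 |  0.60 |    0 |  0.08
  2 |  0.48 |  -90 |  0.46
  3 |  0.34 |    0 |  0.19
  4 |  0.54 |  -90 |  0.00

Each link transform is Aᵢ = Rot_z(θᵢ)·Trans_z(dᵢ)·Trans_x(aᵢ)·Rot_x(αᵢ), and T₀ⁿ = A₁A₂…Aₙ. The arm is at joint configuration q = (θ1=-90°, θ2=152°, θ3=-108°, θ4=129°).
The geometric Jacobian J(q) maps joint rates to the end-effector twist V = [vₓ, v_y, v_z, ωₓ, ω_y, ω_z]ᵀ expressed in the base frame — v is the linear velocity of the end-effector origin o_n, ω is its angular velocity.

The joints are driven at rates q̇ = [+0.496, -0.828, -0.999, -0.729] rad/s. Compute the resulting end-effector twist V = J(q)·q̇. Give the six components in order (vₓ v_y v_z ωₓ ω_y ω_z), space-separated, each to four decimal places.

o_n = [0.2449, 0.2654, 0.6698]
J₁: ẑ×o_n = [-0.2654, 0.2449, 0.0000], ω = ẑ
J2: z=[0.0000, 0.0000, 1.0000] o=[0.0000, -0.6000, 0.0800] → [-0.8654, 0.2449, 0.0000, 0.0000, 0.0000, 1.0000]
J3: z=[-0.8829, 0.4695, 0.0000] o=[0.2253, -0.1762, 0.5400] → [0.0610, 0.1146, -0.3991, -0.8829, 0.4695, 0.0000]
J4: z=[-0.8829, 0.4695, 0.0000] o=[0.0083, -0.1798, 0.8634] → [-0.0909, -0.1709, -0.5041, -0.8829, 0.4695, 0.0000]
V = J·q̇ = [0.5902, -0.0713, 0.7662, 1.5257, -0.8112, -0.3320]

0.5902 -0.0713 0.7662 1.5257 -0.8112 -0.3320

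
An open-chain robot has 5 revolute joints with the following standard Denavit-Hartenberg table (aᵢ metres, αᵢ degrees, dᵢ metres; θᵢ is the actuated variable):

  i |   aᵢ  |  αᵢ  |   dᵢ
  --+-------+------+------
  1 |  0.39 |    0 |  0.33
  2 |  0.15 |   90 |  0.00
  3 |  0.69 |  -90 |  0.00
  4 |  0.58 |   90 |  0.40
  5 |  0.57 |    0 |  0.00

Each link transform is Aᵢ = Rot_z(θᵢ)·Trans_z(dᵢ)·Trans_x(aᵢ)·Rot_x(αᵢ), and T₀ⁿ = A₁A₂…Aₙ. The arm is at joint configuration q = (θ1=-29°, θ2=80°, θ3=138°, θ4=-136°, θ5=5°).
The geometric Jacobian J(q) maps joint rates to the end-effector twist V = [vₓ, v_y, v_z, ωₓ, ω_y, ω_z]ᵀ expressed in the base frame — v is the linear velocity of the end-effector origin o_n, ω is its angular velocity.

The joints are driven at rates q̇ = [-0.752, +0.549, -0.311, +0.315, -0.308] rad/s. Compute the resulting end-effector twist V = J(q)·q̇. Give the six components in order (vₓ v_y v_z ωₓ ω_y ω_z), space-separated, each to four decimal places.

o_n = [0.9293, -0.7298, -0.0950]
J₁: ẑ×o_n = [0.7298, 0.9293, -0.0000], ω = ẑ
J2: z=[0.0000, 0.0000, 1.0000] o=[0.3411, -0.1891, 0.3300] → [0.5407, 0.5882, -0.0000, 0.0000, 0.0000, 1.0000]
J3: z=[0.7771, -0.6293, 0.0000] o=[0.4355, -0.0725, 0.3300] → [0.2674, 0.3303, -0.2001, 0.7771, -0.6293, 0.0000]
J4: z=[-0.4211, -0.5200, -0.7431] o=[0.1128, -0.4710, 0.7917] → [0.2688, -0.9801, 0.5335, -0.4211, -0.5200, -0.7431]
J5: z=[-0.2342, 0.8539, -0.4648] o=[0.4526, -0.6916, 0.2153] → [-0.2826, -0.2942, -0.3981, -0.2342, 0.8539, -0.4648]
V = J·q̇ = [-0.1634, -0.6967, 0.3529, -0.3022, -0.2311, -0.2939]

-0.1634 -0.6967 0.3529 -0.3022 -0.2311 -0.2939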